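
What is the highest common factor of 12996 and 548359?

Euclid: 548359 = 42·12996 + 2527; 12996 = 5·2527 + 361; 2527 = 7·361 + 0. Last nonzero remainder: 361.

361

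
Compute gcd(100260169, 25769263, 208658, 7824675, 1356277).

gcd(100260169, 25769263): 100260169 = 3·25769263 + 22952380; 25769263 = 1·22952380 + 2816883; 22952380 = 8·2816883 + 417316; 2816883 = 6·417316 + 312987; 417316 = 1·312987 + 104329; 312987 = 3·104329 + 0 → 104329
gcd(104329, 208658): 208658 = 2·104329 + 0 → 104329
gcd(104329, 7824675): 7824675 = 75·104329 + 0 → 104329
gcd(104329, 1356277): 1356277 = 13·104329 + 0 → 104329

104329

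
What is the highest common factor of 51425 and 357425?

51425 = 5² · 11² · 17
357425 = 5² · 17 · 29²
Common: 5² · 17 = 425

425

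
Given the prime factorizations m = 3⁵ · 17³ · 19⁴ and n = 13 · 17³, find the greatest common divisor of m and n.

4913

min exponent per shared prime: 17³ = 4913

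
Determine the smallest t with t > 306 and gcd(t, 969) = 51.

gcd(t, 969) = 51 forces 51 | t; write t = 51s. Then gcd(51s, 51·19) = 51·gcd(s, 19), so need gcd(s, 19) = 1.
51s > 306 gives s ≥ 7. The least s ≥ 7 coprime to 19 is 7, so t = 51·7 = 357.

357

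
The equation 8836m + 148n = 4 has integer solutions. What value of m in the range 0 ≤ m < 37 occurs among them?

Euclid: 8836 = 59·148 + 104; 148 = 1·104 + 44; 104 = 2·44 + 16; 44 = 2·16 + 12; 16 = 1·12 + 4; 12 = 3·4 + 0 → gcd = 4; 4 = 4·1.
Back-substitution yields 8836·(10) + 148·(-597) = 4, so one solution is m = 10·1 = 10, n = -597·1 = -597.
Solutions in m differ by 148/4 = 37; the one in [0, 37) is 10 mod 37 = 10.

10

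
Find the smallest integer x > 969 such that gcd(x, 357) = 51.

1020

357 = 51·7. Any x with gcd(x, 357) = 51 is a multiple of 51, say 51s, with s coprime to 7.
Need s > 969/51, so s ≥ 20. First s ≥ 20 with gcd(s, 7) = 1 is s = 20. Thus x = 51·20 = 1020.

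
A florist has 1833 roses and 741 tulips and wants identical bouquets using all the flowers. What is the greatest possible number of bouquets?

1833 = 3 · 13 · 47
741 = 3 · 13 · 19
Common: 3 · 13 = 39

39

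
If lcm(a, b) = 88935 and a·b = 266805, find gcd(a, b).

From gcd × lcm = ab: gcd = 266805 / 88935 = 3.

3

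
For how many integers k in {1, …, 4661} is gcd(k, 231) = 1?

Prime factors of 231: 3, 7, 11. Count integers ≤ 4661 divisible by none of them.
By inclusion–exclusion: 4661 − ⌊4661/3⌋ − ⌊4661/7⌋ − ⌊4661/11⌋ + ⌊4661/21⌋ + ⌊4661/33⌋ + ⌊4661/77⌋ − ⌊4661/231⌋ = 2422.

2422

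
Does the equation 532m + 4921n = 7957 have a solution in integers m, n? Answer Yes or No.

No

By Bézout, 532m + 4921n = 7957 has integer solutions iff gcd(532, 4921) | 7957.
Euclid: 4921 = 9·532 + 133; 532 = 4·133 + 0. gcd = 133; 7957 mod 133 = 110. No.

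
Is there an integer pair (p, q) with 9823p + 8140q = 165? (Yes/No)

Yes

By Bézout, 9823p + 8140q = 165 has integer solutions iff gcd(9823, 8140) | 165.
Euclid: 9823 = 1·8140 + 1683; 8140 = 4·1683 + 1408; 1683 = 1·1408 + 275; 1408 = 5·275 + 33; 275 = 8·33 + 11; 33 = 3·11 + 0. gcd = 11; 165 mod 11 = 0. Yes.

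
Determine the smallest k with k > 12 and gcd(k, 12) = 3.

15

12 = 3·4. Any k with gcd(k, 12) = 3 is a multiple of 3, say 3s, with s coprime to 4.
Need s > 12/3, so s ≥ 5. First s ≥ 5 with gcd(s, 4) = 1 is s = 5. Thus k = 3·5 = 15.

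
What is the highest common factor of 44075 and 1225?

44075 = 5² · 41 · 43
1225 = 5² · 7²
Common: 5² = 25

25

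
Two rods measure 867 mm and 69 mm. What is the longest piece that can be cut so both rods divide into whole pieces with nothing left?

867 = 3 · 17²
69 = 3 · 23
Common: 3 = 3

3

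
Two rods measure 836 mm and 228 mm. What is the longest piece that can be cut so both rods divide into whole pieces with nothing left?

Euclid: 836 = 3·228 + 152; 228 = 1·152 + 76; 152 = 2·76 + 0. Last nonzero remainder: 76.

76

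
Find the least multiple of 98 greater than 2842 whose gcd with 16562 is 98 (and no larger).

gcd(a, 16562) = 98 forces 98 | a; write a = 98s. Then gcd(98s, 98·169) = 98·gcd(s, 169), so need gcd(s, 169) = 1.
98s > 2842 gives s ≥ 30. The least s ≥ 30 coprime to 169 is 30, so a = 98·30 = 2940.

2940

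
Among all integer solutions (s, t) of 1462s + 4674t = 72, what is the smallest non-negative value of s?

Euclid: 4674 = 3·1462 + 288; 1462 = 5·288 + 22; 288 = 13·22 + 2; 22 = 11·2 + 0 → gcd = 2; 72 = 2·36.
Back-substitution yields 1462·(-211) + 4674·(66) = 2, so one solution is s = -211·36 = -7596, t = 66·36 = 2376.
Solutions in s differ by 4674/2 = 2337; the one in [0, 2337) is -7596 mod 2337 = 1752.

1752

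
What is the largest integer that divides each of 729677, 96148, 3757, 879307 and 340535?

13

gcd(729677, 96148): 729677 = 7·96148 + 56641; 96148 = 1·56641 + 39507; 56641 = 1·39507 + 17134; 39507 = 2·17134 + 5239; 17134 = 3·5239 + 1417; 5239 = 3·1417 + 988; 1417 = 1·988 + 429; 988 = 2·429 + 130; 429 = 3·130 + 39; 130 = 3·39 + 13; 39 = 3·13 + 0 → 13
gcd(13, 3757): 3757 = 289·13 + 0 → 13
gcd(13, 879307): 879307 = 67639·13 + 0 → 13
gcd(13, 340535): 340535 = 26195·13 + 0 → 13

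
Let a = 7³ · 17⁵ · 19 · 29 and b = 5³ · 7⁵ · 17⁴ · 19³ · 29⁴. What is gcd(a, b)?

min exponent per shared prime: 7³ · 17⁴ · 19 · 29 = 15784884353

15784884353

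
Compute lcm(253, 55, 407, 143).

608465

lcm(253, 55) = 253·55/gcd = 13915/11 = 1265
lcm(1265, 407) = 1265·407/gcd = 514855/11 = 46805
lcm(46805, 143) = 46805·143/gcd = 6693115/11 = 608465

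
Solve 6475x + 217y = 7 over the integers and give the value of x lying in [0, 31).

6

Euclid: 6475 = 29·217 + 182; 217 = 1·182 + 35; 182 = 5·35 + 7; 35 = 5·7 + 0 → gcd = 7; 7 = 7·1.
Back-substitution yields 6475·(6) + 217·(-179) = 7, so one solution is x = 6·1 = 6, y = -179·1 = -179.
Solutions in x differ by 217/7 = 31; the one in [0, 31) is 6 mod 31 = 6.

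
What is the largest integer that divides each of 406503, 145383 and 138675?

3

gcd(406503, 145383): 406503 = 2·145383 + 115737; 145383 = 1·115737 + 29646; 115737 = 3·29646 + 26799; 29646 = 1·26799 + 2847; 26799 = 9·2847 + 1176; 2847 = 2·1176 + 495; 1176 = 2·495 + 186; 495 = 2·186 + 123; 186 = 1·123 + 63; 123 = 1·63 + 60; 63 = 1·60 + 3; 60 = 20·3 + 0 → 3
gcd(3, 138675): 138675 = 46225·3 + 0 → 3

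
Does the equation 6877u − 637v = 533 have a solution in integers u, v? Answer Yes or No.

Yes

By Bézout, 6877u − 637v = 533 has integer solutions iff gcd(6877, 637) | 533.
Euclid: 6877 = 10·637 + 507; 637 = 1·507 + 130; 507 = 3·130 + 117; 130 = 1·117 + 13; 117 = 9·13 + 0. gcd = 13; 533 mod 13 = 0. Yes.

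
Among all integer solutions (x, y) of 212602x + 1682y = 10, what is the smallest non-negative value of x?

gcd(212602, 1682) = 2 (Euclid: 212602 = 126·1682 + 670; 1682 = 2·670 + 342; 670 = 1·342 + 328; 342 = 1·328 + 14; 328 = 23·14 + 6; 14 = 2·6 + 2; 6 = 3·2 + 0), and 2 | 10.
Extended Euclid: 212602·(-241) + 1682·(30462) = 2. Scale by 5: x₀ = -1205.
General solution x = x₀ + 841t; reducing mod 841 gives x = 477 (and y = -60292).

477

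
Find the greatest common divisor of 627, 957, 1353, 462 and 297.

627 = 3 · 11 · 19; 957 = 3 · 11 · 29; 1353 = 3 · 11 · 41; 462 = 2 · 3 · 7 · 11; 297 = 3³ · 11
gcd takes min exponent of each prime: 3 · 11 = 33

33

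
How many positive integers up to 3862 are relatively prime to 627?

2217

627 = 3·11·19. Inclusion–exclusion on these primes:
3862 − ⌊3862/3⌋ − ⌊3862/11⌋ − ⌊3862/19⌋ + ⌊3862/33⌋ + ⌊3862/57⌋ + ⌊3862/209⌋ − ⌊3862/627⌋ = 2217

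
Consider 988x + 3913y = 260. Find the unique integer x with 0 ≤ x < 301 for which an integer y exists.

127

Reduce mod 3913: 988x ≡ 260 (mod 3913). With g = gcd(988, 3913) = 13 dividing 260, divide through: 76x ≡ 20 (mod 301).
Since gcd(76, 301) = 1, x ≡ 20·(76)⁻¹ ≡ 127 (mod 301). Smallest non-negative: 127.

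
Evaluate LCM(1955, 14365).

1955 = 5 · 17 · 23; 14365 = 5 · 13² · 17
max exponents: 5 · 13² · 17 · 23 = 330395

330395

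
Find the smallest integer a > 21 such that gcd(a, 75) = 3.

75 = 3·25. Any a with gcd(a, 75) = 3 is a multiple of 3, say 3s, with s coprime to 25.
Need s > 21/3, so s ≥ 8. First s ≥ 8 with gcd(s, 25) = 1 is s = 8. Thus a = 3·8 = 24.

24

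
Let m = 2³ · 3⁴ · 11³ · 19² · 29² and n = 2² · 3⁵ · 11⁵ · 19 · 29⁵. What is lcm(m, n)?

max exponent per prime: 2³ · 3⁵ · 11⁵ · 19² · 29⁵ = 2318231900766056616

2318231900766056616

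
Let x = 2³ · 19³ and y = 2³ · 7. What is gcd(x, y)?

min exponent per shared prime: 2³ = 8

8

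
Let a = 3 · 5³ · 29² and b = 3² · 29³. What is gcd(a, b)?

2523

min exponent per shared prime: 3 · 29² = 2523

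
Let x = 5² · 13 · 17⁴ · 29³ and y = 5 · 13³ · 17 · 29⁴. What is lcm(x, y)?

max exponent per prime: 5² · 13³ · 17⁴ · 29⁴ = 3244574440824925

3244574440824925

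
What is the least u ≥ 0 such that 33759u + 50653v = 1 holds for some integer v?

Reduce mod 50653: 33759u ≡ 1 (mod 50653). With g = gcd(33759, 50653) = 1 dividing 1, divide through: 33759u ≡ 1 (mod 50653).
Since gcd(33759, 50653) = 1, u ≡ 1·(33759)⁻¹ ≡ 34933 (mod 50653). Smallest non-negative: 34933.

34933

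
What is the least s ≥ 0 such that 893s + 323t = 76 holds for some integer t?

Reduce mod 323: 893s ≡ 76 (mod 323). With g = gcd(893, 323) = 19 dividing 76, divide through: 47s ≡ 4 (mod 17).
Since gcd(47, 17) = 1, s ≡ 4·(47)⁻¹ ≡ 16 (mod 17). Smallest non-negative: 16.

16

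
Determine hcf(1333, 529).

Euclid: 1333 = 2·529 + 275; 529 = 1·275 + 254; 275 = 1·254 + 21; 254 = 12·21 + 2; 21 = 10·2 + 1; 2 = 2·1 + 0. Last nonzero remainder: 1.

1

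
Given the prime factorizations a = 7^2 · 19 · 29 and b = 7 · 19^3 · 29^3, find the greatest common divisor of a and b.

3857

min exponent per shared prime: 7 · 19 · 29 = 3857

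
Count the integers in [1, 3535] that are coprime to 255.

1775

Prime factors of 255: 3, 5, 17. Count integers ≤ 3535 divisible by none of them.
By inclusion–exclusion: 3535 − ⌊3535/3⌋ − ⌊3535/5⌋ − ⌊3535/17⌋ + ⌊3535/15⌋ + ⌊3535/51⌋ + ⌊3535/85⌋ − ⌊3535/255⌋ = 1775.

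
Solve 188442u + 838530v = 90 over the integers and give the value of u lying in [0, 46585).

31825

Euclid: 838530 = 4·188442 + 84762; 188442 = 2·84762 + 18918; 84762 = 4·18918 + 9090; 18918 = 2·9090 + 738; 9090 = 12·738 + 234; 738 = 3·234 + 36; 234 = 6·36 + 18; 36 = 2·18 + 0 → gcd = 18; 90 = 18·5.
Back-substitution yields 188442·(-21586) + 838530·(4851) = 18, so one solution is u = -21586·5 = -107930, v = 4851·5 = 24255.
Solutions in u differ by 838530/18 = 46585; the one in [0, 46585) is -107930 mod 46585 = 31825.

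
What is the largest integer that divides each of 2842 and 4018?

98

Euclid: 4018 = 1·2842 + 1176; 2842 = 2·1176 + 490; 1176 = 2·490 + 196; 490 = 2·196 + 98; 196 = 2·98 + 0. Last nonzero remainder: 98.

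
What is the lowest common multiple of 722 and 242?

722 = 2 · 19²; 242 = 2 · 11²
max exponents: 2 · 11² · 19² = 87362

87362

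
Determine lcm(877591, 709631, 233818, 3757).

877591 = 11 · 13 · 17 · 19²; 709631 = 13³ · 17 · 19; 233818 = 2 · 13 · 17 · 23²; 3757 = 13 · 17²
lcm takes max exponent of each prime: 2 · 11 · 13³ · 17² · 19² · 23² = 2667555441694

2667555441694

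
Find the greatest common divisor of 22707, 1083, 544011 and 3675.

3

22707 = 3³ · 29²; 1083 = 3 · 19²; 544011 = 3 · 13² · 29 · 37; 3675 = 3 · 5² · 7²
gcd takes min exponent of each prime: 3 = 3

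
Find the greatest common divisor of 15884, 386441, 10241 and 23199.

209

15884 = 2² · 11 · 19²; 386441 = 11 · 19 · 43²; 10241 = 7² · 11 · 19; 23199 = 3 · 11 · 19 · 37
gcd takes min exponent of each prime: 11 · 19 = 209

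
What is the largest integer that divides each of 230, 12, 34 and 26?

2

230 = 2 · 5 · 23; 12 = 2² · 3; 34 = 2 · 17; 26 = 2 · 13
gcd takes min exponent of each prime: 2 = 2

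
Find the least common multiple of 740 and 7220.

267140

740 = 2² · 5 · 37; 7220 = 2² · 5 · 19²
max exponents: 2² · 5 · 19² · 37 = 267140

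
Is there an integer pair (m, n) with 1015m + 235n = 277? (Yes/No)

No

gcd(1015, 235): 1015 = 4·235 + 75; 235 = 3·75 + 10; 75 = 7·10 + 5; 10 = 2·5 + 0 → 5
5 does not divide 277, so a solution does not exist.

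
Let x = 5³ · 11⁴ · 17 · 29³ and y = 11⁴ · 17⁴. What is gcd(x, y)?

248897

min exponent per shared prime: 11⁴ · 17 = 248897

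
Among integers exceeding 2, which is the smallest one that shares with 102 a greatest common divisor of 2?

4

gcd(m, 102) = 2 forces 2 | m; write m = 2s. Then gcd(2s, 2·51) = 2·gcd(s, 51), so need gcd(s, 51) = 1.
2s > 2 gives s ≥ 2. The least s ≥ 2 coprime to 51 is 2, so m = 2·2 = 4.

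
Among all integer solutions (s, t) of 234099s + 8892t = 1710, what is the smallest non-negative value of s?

Reduce mod 8892: 234099s ≡ 1710 (mod 8892). With g = gcd(234099, 8892) = 171 dividing 1710, divide through: 1369s ≡ 10 (mod 52).
Since gcd(1369, 52) = 1, s ≡ 10·(1369)⁻¹ ≡ 22 (mod 52). Smallest non-negative: 22.

22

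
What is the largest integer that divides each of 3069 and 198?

99

3069 = 3² · 11 · 31
198 = 2 · 3² · 11
Common: 3² · 11 = 99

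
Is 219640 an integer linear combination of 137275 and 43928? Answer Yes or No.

By Bézout, 137275u + 43928v = 219640 has integer solutions iff gcd(137275, 43928) | 219640.
Euclid: 137275 = 3·43928 + 5491; 43928 = 8·5491 + 0. gcd = 5491; 219640 mod 5491 = 0. Yes.

Yes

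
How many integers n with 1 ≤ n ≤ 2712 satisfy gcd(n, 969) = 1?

1613

Prime factors of 969: 3, 17, 19. Count integers ≤ 2712 divisible by none of them.
By inclusion–exclusion: 2712 − ⌊2712/3⌋ − ⌊2712/17⌋ − ⌊2712/19⌋ + ⌊2712/51⌋ + ⌊2712/57⌋ + ⌊2712/323⌋ − ⌊2712/969⌋ = 1613.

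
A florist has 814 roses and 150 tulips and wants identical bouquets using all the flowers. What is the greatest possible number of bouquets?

2

814 = 2 · 11 · 37
150 = 2 · 3 · 5²
Common: 2 = 2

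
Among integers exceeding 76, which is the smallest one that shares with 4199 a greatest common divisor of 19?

95

4199 = 19·221. Any m with gcd(m, 4199) = 19 is a multiple of 19, say 19s, with s coprime to 221.
Need s > 76/19, so s ≥ 5. First s ≥ 5 with gcd(s, 221) = 1 is s = 5. Thus m = 19·5 = 95.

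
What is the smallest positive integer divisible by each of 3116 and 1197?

gcd first: 3116 = 2·1197 + 722; 1197 = 1·722 + 475; 722 = 1·475 + 247; 475 = 1·247 + 228; 247 = 1·228 + 19; 228 = 12·19 + 0 → gcd = 19
lcm = 3116·1197/gcd = 3729852/19 = 196308

196308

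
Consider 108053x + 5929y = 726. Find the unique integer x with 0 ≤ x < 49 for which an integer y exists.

Reduce mod 5929: 108053x ≡ 726 (mod 5929). With g = gcd(108053, 5929) = 121 dividing 726, divide through: 893x ≡ 6 (mod 49).
Since gcd(893, 49) = 1, x ≡ 6·(893)⁻¹ ≡ 5 (mod 49). Smallest non-negative: 5.

5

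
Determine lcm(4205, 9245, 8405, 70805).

185082154983845

4205 = 5 · 29²; 9245 = 5 · 43²; 8405 = 5 · 41²; 70805 = 5 · 7² · 17²
lcm takes max exponent of each prime: 5 · 7² · 17² · 29² · 41² · 43² = 185082154983845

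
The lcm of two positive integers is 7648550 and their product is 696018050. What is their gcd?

gcd·lcm = product, so gcd = 696018050/7648550 = 91.

91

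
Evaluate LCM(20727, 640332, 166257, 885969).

22794199800372

lcm(20727, 640332) = 20727·640332/gcd = 13272161364/441 = 30095604
lcm(30095604, 166257) = 30095604·166257/gcd = 5003604834228/441 = 11346042708
lcm(11346042708, 885969) = 11346042708·885969/gcd = 10052242111964052/441 = 22794199800372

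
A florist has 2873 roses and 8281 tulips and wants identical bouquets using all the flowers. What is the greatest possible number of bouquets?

169

Euclid: 8281 = 2·2873 + 2535; 2873 = 1·2535 + 338; 2535 = 7·338 + 169; 338 = 2·169 + 0. Last nonzero remainder: 169.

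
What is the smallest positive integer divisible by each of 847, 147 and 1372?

lcm(847, 147) = 847·147/gcd = 124509/7 = 17787
lcm(17787, 1372) = 17787·1372/gcd = 24403764/49 = 498036

498036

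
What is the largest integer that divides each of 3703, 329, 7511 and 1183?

3703 = 7 · 23²; 329 = 7 · 47; 7511 = 7 · 29 · 37; 1183 = 7 · 13²
gcd takes min exponent of each prime: 7 = 7

7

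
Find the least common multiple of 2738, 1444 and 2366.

2738 = 2 · 37²; 1444 = 2² · 19²; 2366 = 2 · 7 · 13²
lcm takes max exponent of each prime: 2² · 7 · 13² · 19² · 37² = 2338596988

2338596988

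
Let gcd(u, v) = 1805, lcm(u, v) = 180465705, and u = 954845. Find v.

341145

u·v = gcd·lcm = 1805·180465705 = 325740597525, so v = 325740597525/954845 = 341145.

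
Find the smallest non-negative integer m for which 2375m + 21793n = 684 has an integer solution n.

Euclid: 21793 = 9·2375 + 418; 2375 = 5·418 + 285; 418 = 1·285 + 133; 285 = 2·133 + 19; 133 = 7·19 + 0 → gcd = 19; 684 = 19·36.
Back-substitution yields 2375·(156) + 21793·(-17) = 19, so one solution is m = 156·36 = 5616, n = -17·36 = -612.
Solutions in m differ by 21793/19 = 1147; the one in [0, 1147) is 5616 mod 1147 = 1028.

1028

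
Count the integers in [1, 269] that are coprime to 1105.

189

Prime factors of 1105: 5, 13, 17. Count integers ≤ 269 divisible by none of them.
By inclusion–exclusion: 269 − ⌊269/5⌋ − ⌊269/13⌋ − ⌊269/17⌋ + ⌊269/65⌋ + ⌊269/85⌋ + ⌊269/221⌋ − ⌊269/1105⌋ = 189.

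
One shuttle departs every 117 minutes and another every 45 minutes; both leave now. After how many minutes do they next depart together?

117 = 3² · 13; 45 = 3² · 5
max exponents: 3² · 5 · 13 = 585

585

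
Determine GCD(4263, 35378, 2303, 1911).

49

gcd(4263, 35378): 35378 = 8·4263 + 1274; 4263 = 3·1274 + 441; 1274 = 2·441 + 392; 441 = 1·392 + 49; 392 = 8·49 + 0 → 49
gcd(49, 2303): 2303 = 47·49 + 0 → 49
gcd(49, 1911): 1911 = 39·49 + 0 → 49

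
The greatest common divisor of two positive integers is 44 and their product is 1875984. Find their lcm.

For any two positive integers, gcd × lcm equals their product. Hence lcm = 1875984 / 44 = 42636.

42636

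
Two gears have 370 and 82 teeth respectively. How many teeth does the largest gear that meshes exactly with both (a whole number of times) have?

370 = 2 · 5 · 37
82 = 2 · 41
Common: 2 = 2

2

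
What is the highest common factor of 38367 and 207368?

49

Euclid: 207368 = 5·38367 + 15533; 38367 = 2·15533 + 7301; 15533 = 2·7301 + 931; 7301 = 7·931 + 784; 931 = 1·784 + 147; 784 = 5·147 + 49; 147 = 3·49 + 0. Last nonzero remainder: 49.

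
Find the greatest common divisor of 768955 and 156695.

Euclid: 768955 = 4·156695 + 142175; 156695 = 1·142175 + 14520; 142175 = 9·14520 + 11495; 14520 = 1·11495 + 3025; 11495 = 3·3025 + 2420; 3025 = 1·2420 + 605; 2420 = 4·605 + 0. Last nonzero remainder: 605.

605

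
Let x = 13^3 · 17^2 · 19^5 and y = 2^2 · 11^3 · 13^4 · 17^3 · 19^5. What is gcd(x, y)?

1572156966367

min exponent per shared prime: 13^3 · 17^2 · 19^5 = 1572156966367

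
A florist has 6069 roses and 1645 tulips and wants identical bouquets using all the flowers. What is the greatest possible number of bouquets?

6069 = 3 · 7 · 17²
1645 = 5 · 7 · 47
Common: 7 = 7

7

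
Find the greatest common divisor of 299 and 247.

Euclid: 299 = 1·247 + 52; 247 = 4·52 + 39; 52 = 1·39 + 13; 39 = 3·13 + 0. Last nonzero remainder: 13.

13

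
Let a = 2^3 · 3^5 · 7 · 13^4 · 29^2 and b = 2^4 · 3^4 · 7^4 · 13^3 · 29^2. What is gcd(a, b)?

8381062872

min exponent per shared prime: 2^3 · 3^4 · 7 · 13^3 · 29^2 = 8381062872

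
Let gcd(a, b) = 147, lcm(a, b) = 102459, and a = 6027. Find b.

a·b = gcd·lcm = 147·102459 = 15061473, so b = 15061473/6027 = 2499.

2499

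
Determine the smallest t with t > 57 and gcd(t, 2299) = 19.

76

2299 = 19·121. Any t with gcd(t, 2299) = 19 is a multiple of 19, say 19s, with s coprime to 121.
Need s > 57/19, so s ≥ 4. First s ≥ 4 with gcd(s, 121) = 1 is s = 4. Thus t = 19·4 = 76.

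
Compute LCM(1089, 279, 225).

1089 = 3² · 11²; 279 = 3² · 31; 225 = 3² · 5²
lcm takes max exponent of each prime: 3² · 5² · 11² · 31 = 843975

843975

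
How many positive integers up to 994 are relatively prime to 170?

170 = 2·5·17. Inclusion–exclusion on these primes:
994 − ⌊994/2⌋ − ⌊994/5⌋ − ⌊994/17⌋ + ⌊994/10⌋ + ⌊994/34⌋ + ⌊994/85⌋ − ⌊994/170⌋ = 375

375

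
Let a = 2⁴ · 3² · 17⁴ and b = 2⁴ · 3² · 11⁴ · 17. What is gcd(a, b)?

min exponent per shared prime: 2⁴ · 3² · 17 = 2448

2448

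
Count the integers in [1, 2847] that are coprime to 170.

1072

Prime factors of 170: 2, 5, 17. Count integers ≤ 2847 divisible by none of them.
By inclusion–exclusion: 2847 − ⌊2847/2⌋ − ⌊2847/5⌋ − ⌊2847/17⌋ + ⌊2847/10⌋ + ⌊2847/34⌋ + ⌊2847/85⌋ − ⌊2847/170⌋ = 1072.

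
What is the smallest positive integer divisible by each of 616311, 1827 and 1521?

616311 = 3² · 31 · 47²; 1827 = 3² · 7 · 29; 1521 = 3² · 13²
lcm takes max exponent of each prime: 3² · 7 · 13² · 29 · 31 · 47² = 21143781477

21143781477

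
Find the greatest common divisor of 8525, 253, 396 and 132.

11

8525 = 5² · 11 · 31; 253 = 11 · 23; 396 = 2² · 3² · 11; 132 = 2² · 3 · 11
gcd takes min exponent of each prime: 11 = 11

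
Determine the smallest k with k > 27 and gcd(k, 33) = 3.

gcd(k, 33) = 3 forces 3 | k; write k = 3s. Then gcd(3s, 3·11) = 3·gcd(s, 11), so need gcd(s, 11) = 1.
3s > 27 gives s ≥ 10. The least s ≥ 10 coprime to 11 is 10, so k = 3·10 = 30.

30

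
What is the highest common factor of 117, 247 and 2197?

gcd(117, 247): 247 = 2·117 + 13; 117 = 9·13 + 0 → 13
gcd(13, 2197): 2197 = 169·13 + 0 → 13

13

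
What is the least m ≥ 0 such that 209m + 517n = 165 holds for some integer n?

Reduce mod 517: 209m ≡ 165 (mod 517). With g = gcd(209, 517) = 11 dividing 165, divide through: 19m ≡ 15 (mod 47).
Since gcd(19, 47) = 1, m ≡ 15·(19)⁻¹ ≡ 28 (mod 47). Smallest non-negative: 28.

28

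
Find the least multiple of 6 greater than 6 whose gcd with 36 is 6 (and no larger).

30

Multiples of 6 above 6: 6·2, 6·3, … . Need the cofactor coprime to 36/6 = 6.
Checking s = 2, 3, … the first with gcd(s, 6) = 1 is s = 5, giving 30.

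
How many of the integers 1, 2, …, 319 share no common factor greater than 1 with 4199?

4199 = 13·17·19. Inclusion–exclusion on these primes:
319 − ⌊319/13⌋ − ⌊319/17⌋ − ⌊319/19⌋ + ⌊319/221⌋ + ⌊319/247⌋ + ⌊319/323⌋ − ⌊319/4199⌋ = 263

263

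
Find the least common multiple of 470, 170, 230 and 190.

470 = 2 · 5 · 47; 170 = 2 · 5 · 17; 230 = 2 · 5 · 23; 190 = 2 · 5 · 19
lcm takes max exponent of each prime: 2 · 5 · 17 · 19 · 23 · 47 = 3491630

3491630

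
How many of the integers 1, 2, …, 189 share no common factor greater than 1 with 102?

Prime factors of 102: 2, 3, 17. Count integers ≤ 189 divisible by none of them.
By inclusion–exclusion: 189 − ⌊189/2⌋ − ⌊189/3⌋ − ⌊189/17⌋ + ⌊189/6⌋ + ⌊189/34⌋ + ⌊189/51⌋ − ⌊189/102⌋ = 59.

59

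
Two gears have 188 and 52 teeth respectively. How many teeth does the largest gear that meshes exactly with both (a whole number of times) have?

4

188 = 2² · 47
52 = 2² · 13
Common: 2² = 4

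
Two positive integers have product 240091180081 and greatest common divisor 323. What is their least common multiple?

gcd·lcm = product, so lcm = 240091180081/323 = 743316347.

743316347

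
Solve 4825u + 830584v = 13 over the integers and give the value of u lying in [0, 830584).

584077

gcd(4825, 830584) = 1 (Euclid: 830584 = 172·4825 + 684; 4825 = 7·684 + 37; 684 = 18·37 + 18; 37 = 2·18 + 1; 18 = 18·1 + 0), and 1 | 13.
Extended Euclid: 4825·(44929) + 830584·(-261) = 1. Scale by 13: u₀ = 584077.
General solution u = u₀ + 830584t; reducing mod 830584 gives u = 584077 (and v = -3393).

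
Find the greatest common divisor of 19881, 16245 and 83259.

19881 = 3² · 47²; 16245 = 3² · 5 · 19²; 83259 = 3² · 11 · 29²
gcd takes min exponent of each prime: 3² = 9

9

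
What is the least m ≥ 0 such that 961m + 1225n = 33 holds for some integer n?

153

gcd(961, 1225) = 1 (Euclid: 1225 = 1·961 + 264; 961 = 3·264 + 169; 264 = 1·169 + 95; 169 = 1·95 + 74; 95 = 1·74 + 21; 74 = 3·21 + 11; 21 = 1·11 + 10; 11 = 1·10 + 1; 10 = 10·1 + 0), and 1 | 33.
Extended Euclid: 961·(116) + 1225·(-91) = 1. Scale by 33: m₀ = 3828.
General solution m = m₀ + 1225t; reducing mod 1225 gives m = 153 (and n = -120).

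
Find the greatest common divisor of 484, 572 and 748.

44

gcd(484, 572): 572 = 1·484 + 88; 484 = 5·88 + 44; 88 = 2·44 + 0 → 44
gcd(44, 748): 748 = 17·44 + 0 → 44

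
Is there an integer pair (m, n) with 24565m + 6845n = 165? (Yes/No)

Yes

By Bézout, 24565m + 6845n = 165 has integer solutions iff gcd(24565, 6845) | 165.
Euclid: 24565 = 3·6845 + 4030; 6845 = 1·4030 + 2815; 4030 = 1·2815 + 1215; 2815 = 2·1215 + 385; 1215 = 3·385 + 60; 385 = 6·60 + 25; 60 = 2·25 + 10; 25 = 2·10 + 5; 10 = 2·5 + 0. gcd = 5; 165 mod 5 = 0. Yes.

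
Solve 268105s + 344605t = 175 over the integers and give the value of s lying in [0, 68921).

33492

Euclid: 344605 = 1·268105 + 76500; 268105 = 3·76500 + 38605; 76500 = 1·38605 + 37895; 38605 = 1·37895 + 710; 37895 = 53·710 + 265; 710 = 2·265 + 180; 265 = 1·180 + 85; 180 = 2·85 + 10; 85 = 8·10 + 5; 10 = 2·5 + 0 → gcd = 5; 175 = 5·35.
Back-substitution yields 268105·(-32519) + 344605·(25300) = 5, so one solution is s = -32519·35 = -1138165, t = 25300·35 = 885500.
Solutions in s differ by 344605/5 = 68921; the one in [0, 68921) is -1138165 mod 68921 = 33492.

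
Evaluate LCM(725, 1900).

55100

725 = 5² · 29; 1900 = 2² · 5² · 19
max exponents: 2² · 5² · 19 · 29 = 55100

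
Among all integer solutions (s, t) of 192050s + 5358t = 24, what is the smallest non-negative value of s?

1413

gcd(192050, 5358) = 2 (Euclid: 192050 = 35·5358 + 4520; 5358 = 1·4520 + 838; 4520 = 5·838 + 330; 838 = 2·330 + 178; 330 = 1·178 + 152; 178 = 1·152 + 26; 152 = 5·26 + 22; 26 = 1·22 + 4; 22 = 5·4 + 2; 4 = 2·2 + 0), and 2 | 24.
Extended Euclid: 192050·(1234) + 5358·(-44231) = 2. Scale by 12: s₀ = 14808.
General solution s = s₀ + 2679k; reducing mod 2679 gives s = 1413 (and t = -50647).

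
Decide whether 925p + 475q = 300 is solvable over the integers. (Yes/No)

gcd(925, 475): 925 = 1·475 + 450; 475 = 1·450 + 25; 450 = 18·25 + 0 → 25
25 divides 300, so a solution exists.

Yes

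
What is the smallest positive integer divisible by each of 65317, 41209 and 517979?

65317 = 7² · 31 · 43; 41209 = 7² · 29²; 517979 = 7² · 11 · 31²
lcm takes max exponent of each prime: 7² · 11 · 29² · 31² · 43 = 18731674577

18731674577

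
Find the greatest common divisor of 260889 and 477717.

57

260889 = 3 · 19 · 23 · 199
477717 = 3 · 17² · 19 · 29
Common: 3 · 19 = 57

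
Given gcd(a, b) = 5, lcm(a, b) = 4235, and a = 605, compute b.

35

Using ab = gcd(a,b)·lcm(a,b) = 5·4235 = 21175, we get b = 21175/605 = 35.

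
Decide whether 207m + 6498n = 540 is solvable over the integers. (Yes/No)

By Bézout, 207m + 6498n = 540 has integer solutions iff gcd(207, 6498) | 540.
Euclid: 6498 = 31·207 + 81; 207 = 2·81 + 45; 81 = 1·45 + 36; 45 = 1·36 + 9; 36 = 4·9 + 0. gcd = 9; 540 mod 9 = 0. Yes.

Yes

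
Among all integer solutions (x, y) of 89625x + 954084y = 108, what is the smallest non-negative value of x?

gcd(89625, 954084) = 3 (Euclid: 954084 = 10·89625 + 57834; 89625 = 1·57834 + 31791; 57834 = 1·31791 + 26043; 31791 = 1·26043 + 5748; 26043 = 4·5748 + 3051; 5748 = 1·3051 + 2697; 3051 = 1·2697 + 354; 2697 = 7·354 + 219; 354 = 1·219 + 135; 219 = 1·135 + 84; 135 = 1·84 + 51; 84 = 1·51 + 33; 51 = 1·33 + 18; 33 = 1·18 + 15; 18 = 1·15 + 3; 15 = 5·3 + 0), and 3 | 108.
Extended Euclid: 89625·(-56601) + 954084·(5317) = 3. Scale by 36: x₀ = -2037636.
General solution x = x₀ + 318028t; reducing mod 318028 gives x = 188560 (and y = -17713).

188560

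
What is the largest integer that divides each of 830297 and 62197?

1

830297 = 13² · 17³
62197 = 37 · 41²
Common: 1 = 1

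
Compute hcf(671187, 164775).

3

Euclid: 671187 = 4·164775 + 12087; 164775 = 13·12087 + 7644; 12087 = 1·7644 + 4443; 7644 = 1·4443 + 3201; 4443 = 1·3201 + 1242; 3201 = 2·1242 + 717; 1242 = 1·717 + 525; 717 = 1·525 + 192; 525 = 2·192 + 141; 192 = 1·141 + 51; 141 = 2·51 + 39; 51 = 1·39 + 12; 39 = 3·12 + 3; 12 = 4·3 + 0. Last nonzero remainder: 3.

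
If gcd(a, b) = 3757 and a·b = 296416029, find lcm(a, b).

78897

gcd·lcm = product, so lcm = 296416029/3757 = 78897.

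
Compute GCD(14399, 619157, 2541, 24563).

14399 = 7 · 11² · 17; 619157 = 7 · 11² · 17 · 43; 2541 = 3 · 7 · 11²; 24563 = 7 · 11² · 29
gcd takes min exponent of each prime: 7 · 11² = 847

847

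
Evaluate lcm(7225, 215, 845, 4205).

7225 = 5² · 17²; 215 = 5 · 43; 845 = 5 · 13²; 4205 = 5 · 29²
lcm takes max exponent of each prime: 5² · 13² · 17² · 29² · 43 = 44155927075

44155927075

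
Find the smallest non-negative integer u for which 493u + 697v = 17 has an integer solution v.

gcd(493, 697) = 17 (Euclid: 697 = 1·493 + 204; 493 = 2·204 + 85; 204 = 2·85 + 34; 85 = 2·34 + 17; 34 = 2·17 + 0), and 17 | 17.
Extended Euclid: 493·(17) + 697·(-12) = 17. Scale by 1: u₀ = 17.
General solution u = u₀ + 41t; reducing mod 41 gives u = 17 (and v = -12).

17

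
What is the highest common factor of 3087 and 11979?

9

3087 = 3² · 7³
11979 = 3² · 11³
Common: 3² = 9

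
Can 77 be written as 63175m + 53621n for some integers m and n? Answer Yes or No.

gcd(63175, 53621): 63175 = 1·53621 + 9554; 53621 = 5·9554 + 5851; 9554 = 1·5851 + 3703; 5851 = 1·3703 + 2148; 3703 = 1·2148 + 1555; 2148 = 1·1555 + 593; 1555 = 2·593 + 369; 593 = 1·369 + 224; 369 = 1·224 + 145; 224 = 1·145 + 79; 145 = 1·79 + 66; 79 = 1·66 + 13; 66 = 5·13 + 1; 13 = 13·1 + 0 → 1
1 divides 77, so a solution exists.

Yes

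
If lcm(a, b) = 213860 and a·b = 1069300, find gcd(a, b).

From gcd × lcm = ab: gcd = 1069300 / 213860 = 5.

5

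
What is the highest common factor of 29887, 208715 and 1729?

29887 = 11² · 13 · 19; 208715 = 5 · 13³ · 19; 1729 = 7 · 13 · 19
gcd takes min exponent of each prime: 13 · 19 = 247

247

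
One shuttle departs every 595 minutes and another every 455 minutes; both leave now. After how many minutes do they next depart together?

7735

gcd first: 595 = 1·455 + 140; 455 = 3·140 + 35; 140 = 4·35 + 0 → gcd = 35
lcm = 595·455/gcd = 270725/35 = 7735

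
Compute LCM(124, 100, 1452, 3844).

34884300

124 = 2² · 31; 100 = 2² · 5²; 1452 = 2² · 3 · 11²; 3844 = 2² · 31²
lcm takes max exponent of each prime: 2² · 3 · 5² · 11² · 31² = 34884300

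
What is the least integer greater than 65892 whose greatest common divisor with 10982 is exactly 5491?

71383

10982 = 5491·2. Any t with gcd(t, 10982) = 5491 is a multiple of 5491, say 5491s, with s coprime to 2.
Need s > 65892/5491, so s ≥ 13. First s ≥ 13 with gcd(s, 2) = 1 is s = 13. Thus t = 5491·13 = 71383.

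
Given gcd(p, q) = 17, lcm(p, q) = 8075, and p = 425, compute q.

323

Using pq = gcd(p,q)·lcm(p,q) = 17·8075 = 137275, we get q = 137275/425 = 323.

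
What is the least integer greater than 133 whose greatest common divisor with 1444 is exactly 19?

171

1444 = 19·76. Any m with gcd(m, 1444) = 19 is a multiple of 19, say 19s, with s coprime to 76.
Need s > 133/19, so s ≥ 8. First s ≥ 8 with gcd(s, 76) = 1 is s = 9. Thus m = 19·9 = 171.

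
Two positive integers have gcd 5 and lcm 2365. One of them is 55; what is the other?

215

p·q = gcd·lcm = 5·2365 = 11825, so q = 11825/55 = 215.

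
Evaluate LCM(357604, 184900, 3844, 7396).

357604 = 2² · 13² · 23²; 184900 = 2² · 5² · 43²; 3844 = 2² · 31²; 7396 = 2² · 43²
lcm takes max exponent of each prime: 2² · 5² · 13² · 23² · 31² · 43² = 15885565348900

15885565348900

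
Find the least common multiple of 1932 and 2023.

558348

1932 = 2² · 3 · 7 · 23; 2023 = 7 · 17²
max exponents: 2² · 3 · 7 · 17² · 23 = 558348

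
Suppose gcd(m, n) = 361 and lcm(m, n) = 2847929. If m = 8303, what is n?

Using mn = gcd(m,n)·lcm(m,n) = 361·2847929 = 1028102369, we get n = 1028102369/8303 = 123823.

123823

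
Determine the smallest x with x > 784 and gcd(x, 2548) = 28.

812

2548 = 28·91. Any x with gcd(x, 2548) = 28 is a multiple of 28, say 28s, with s coprime to 91.
Need s > 784/28, so s ≥ 29. First s ≥ 29 with gcd(s, 91) = 1 is s = 29. Thus x = 28·29 = 812.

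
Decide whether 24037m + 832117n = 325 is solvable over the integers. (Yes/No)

Yes

By Bézout, 24037m + 832117n = 325 has integer solutions iff gcd(24037, 832117) | 325.
Euclid: 832117 = 34·24037 + 14859; 24037 = 1·14859 + 9178; 14859 = 1·9178 + 5681; 9178 = 1·5681 + 3497; 5681 = 1·3497 + 2184; 3497 = 1·2184 + 1313; 2184 = 1·1313 + 871; 1313 = 1·871 + 442; 871 = 1·442 + 429; 442 = 1·429 + 13; 429 = 33·13 + 0. gcd = 13; 325 mod 13 = 0. Yes.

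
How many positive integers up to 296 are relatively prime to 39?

Prime factors of 39: 3, 13. Count integers ≤ 296 divisible by none of them.
By inclusion–exclusion: 296 − ⌊296/3⌋ − ⌊296/13⌋ + ⌊296/39⌋ = 183.

183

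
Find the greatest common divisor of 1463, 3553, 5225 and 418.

209

1463 = 7 · 11 · 19; 3553 = 11 · 17 · 19; 5225 = 5² · 11 · 19; 418 = 2 · 11 · 19
gcd takes min exponent of each prime: 11 · 19 = 209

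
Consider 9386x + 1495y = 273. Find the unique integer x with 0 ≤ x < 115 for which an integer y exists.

gcd(9386, 1495) = 13 (Euclid: 9386 = 6·1495 + 416; 1495 = 3·416 + 247; 416 = 1·247 + 169; 247 = 1·169 + 78; 169 = 2·78 + 13; 78 = 6·13 + 0), and 13 | 273.
Extended Euclid: 9386·(18) + 1495·(-113) = 13. Scale by 21: x₀ = 378.
General solution x = x₀ + 115t; reducing mod 115 gives x = 33 (and y = -207).

33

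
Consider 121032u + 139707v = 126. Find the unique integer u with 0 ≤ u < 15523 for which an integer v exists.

Reduce mod 139707: 121032u ≡ 126 (mod 139707). With g = gcd(121032, 139707) = 9 dividing 126, divide through: 13448u ≡ 14 (mod 15523).
Since gcd(13448, 15523) = 1, u ≡ 14·(13448)⁻¹ ≡ 10608 (mod 15523). Smallest non-negative: 10608.

10608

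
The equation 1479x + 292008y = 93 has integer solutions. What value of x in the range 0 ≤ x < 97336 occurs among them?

61995

gcd(1479, 292008) = 3 (Euclid: 292008 = 197·1479 + 645; 1479 = 2·645 + 189; 645 = 3·189 + 78; 189 = 2·78 + 33; 78 = 2·33 + 12; 33 = 2·12 + 9; 12 = 1·9 + 3; 9 = 3·3 + 0), and 3 | 93.
Extended Euclid: 1479·(-26259) + 292008·(133) = 3. Scale by 31: x₀ = -814029.
General solution x = x₀ + 97336t; reducing mod 97336 gives x = 61995 (and y = -314).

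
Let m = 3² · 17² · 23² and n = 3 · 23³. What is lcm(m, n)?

31646367

max exponent per prime: 3² · 17² · 23³ = 31646367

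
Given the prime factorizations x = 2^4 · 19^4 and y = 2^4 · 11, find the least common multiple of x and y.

max exponent per prime: 2^4 · 11 · 19^4 = 22936496

22936496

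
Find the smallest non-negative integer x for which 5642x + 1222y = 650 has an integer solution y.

Euclid: 5642 = 4·1222 + 754; 1222 = 1·754 + 468; 754 = 1·468 + 286; 468 = 1·286 + 182; 286 = 1·182 + 104; 182 = 1·104 + 78; 104 = 1·78 + 26; 78 = 3·26 + 0 → gcd = 26; 650 = 26·25.
Back-substitution yields 5642·(13) + 1222·(-60) = 26, so one solution is x = 13·25 = 325, y = -60·25 = -1500.
Solutions in x differ by 1222/26 = 47; the one in [0, 47) is 325 mod 47 = 43.

43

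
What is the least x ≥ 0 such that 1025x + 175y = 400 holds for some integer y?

Reduce mod 175: 1025x ≡ 400 (mod 175). With g = gcd(1025, 175) = 25 dividing 400, divide through: 41x ≡ 16 (mod 7).
Since gcd(41, 7) = 1, x ≡ 16·(41)⁻¹ ≡ 5 (mod 7). Smallest non-negative: 5.

5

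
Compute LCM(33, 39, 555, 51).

1349205

33 = 3 · 11; 39 = 3 · 13; 555 = 3 · 5 · 37; 51 = 3 · 17
lcm takes max exponent of each prime: 3 · 5 · 11 · 13 · 17 · 37 = 1349205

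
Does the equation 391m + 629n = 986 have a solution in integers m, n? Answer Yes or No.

gcd(391, 629): 629 = 1·391 + 238; 391 = 1·238 + 153; 238 = 1·153 + 85; 153 = 1·85 + 68; 85 = 1·68 + 17; 68 = 4·17 + 0 → 17
17 divides 986, so a solution exists.

Yes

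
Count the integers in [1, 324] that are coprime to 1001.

234

1001 = 7·11·13. Inclusion–exclusion on these primes:
324 − ⌊324/7⌋ − ⌊324/11⌋ − ⌊324/13⌋ + ⌊324/77⌋ + ⌊324/91⌋ + ⌊324/143⌋ − ⌊324/1001⌋ = 234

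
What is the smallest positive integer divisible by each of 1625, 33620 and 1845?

98338500

1625 = 5³ · 13; 33620 = 2² · 5 · 41²; 1845 = 3² · 5 · 41
lcm takes max exponent of each prime: 2² · 3² · 5³ · 13 · 41² = 98338500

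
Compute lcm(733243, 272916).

gcd first: 733243 = 2·272916 + 187411; 272916 = 1·187411 + 85505; 187411 = 2·85505 + 16401; 85505 = 5·16401 + 3500; 16401 = 4·3500 + 2401; 3500 = 1·2401 + 1099; 2401 = 2·1099 + 203; 1099 = 5·203 + 84; 203 = 2·84 + 35; 84 = 2·35 + 14; 35 = 2·14 + 7; 14 = 2·7 + 0 → gcd = 7
lcm = 733243·272916/gcd = 200113746588/7 = 28587678084

28587678084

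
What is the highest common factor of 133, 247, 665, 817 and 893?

19

gcd(133, 247): 247 = 1·133 + 114; 133 = 1·114 + 19; 114 = 6·19 + 0 → 19
gcd(19, 665): 665 = 35·19 + 0 → 19
gcd(19, 817): 817 = 43·19 + 0 → 19
gcd(19, 893): 893 = 47·19 + 0 → 19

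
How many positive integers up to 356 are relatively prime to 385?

223

Prime factors of 385: 5, 7, 11. Count integers ≤ 356 divisible by none of them.
By inclusion–exclusion: 356 − ⌊356/5⌋ − ⌊356/7⌋ − ⌊356/11⌋ + ⌊356/35⌋ + ⌊356/55⌋ + ⌊356/77⌋ − ⌊356/385⌋ = 223.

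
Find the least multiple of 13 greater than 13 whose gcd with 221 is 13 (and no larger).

gcd(t, 221) = 13 forces 13 | t; write t = 13s. Then gcd(13s, 13·17) = 13·gcd(s, 17), so need gcd(s, 17) = 1.
13s > 13 gives s ≥ 2. The least s ≥ 2 coprime to 17 is 2, so t = 13·2 = 26.

26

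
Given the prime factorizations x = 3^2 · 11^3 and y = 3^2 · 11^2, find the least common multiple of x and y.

11979

max exponent per prime: 3^2 · 11^3 = 11979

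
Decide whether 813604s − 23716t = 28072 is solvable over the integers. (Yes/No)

By Bézout, 813604s − 23716t = 28072 has integer solutions iff gcd(813604, 23716) | 28072.
Euclid: 813604 = 34·23716 + 7260; 23716 = 3·7260 + 1936; 7260 = 3·1936 + 1452; 1936 = 1·1452 + 484; 1452 = 3·484 + 0. gcd = 484; 28072 mod 484 = 0. Yes.

Yes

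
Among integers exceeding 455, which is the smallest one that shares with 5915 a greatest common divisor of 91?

546

Multiples of 91 above 455: 91·6, 91·7, … . Need the cofactor coprime to 5915/91 = 65.
Checking s = 6, 7, … the first with gcd(s, 65) = 1 is s = 6, giving 546.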